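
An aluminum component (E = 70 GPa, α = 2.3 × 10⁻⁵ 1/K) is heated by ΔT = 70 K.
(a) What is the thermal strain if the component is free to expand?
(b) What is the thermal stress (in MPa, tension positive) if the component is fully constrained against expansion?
(a) Free thermal strain ε_th = α·ΔT = (2.3 × 10⁻⁵) × 70 = 0.00161
(b) Fully constrained, the expansion is suppressed, so σ = -E·α·ΔT. Convert E = 70 GPa = 7 × 10¹⁰ Pa.
  σ = -(7 × 10¹⁰) × (2.3 × 10⁻⁵) × 70 = -1.127 × 10⁸ Pa = -112.7 MPa (compressive)
Final answer: (a) ε_th = 0.00161, (b) σ = -112.7 MPa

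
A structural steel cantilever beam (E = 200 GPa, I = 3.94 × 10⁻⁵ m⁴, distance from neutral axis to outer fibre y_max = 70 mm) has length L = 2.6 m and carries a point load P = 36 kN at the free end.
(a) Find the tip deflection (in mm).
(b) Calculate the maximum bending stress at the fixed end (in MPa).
(a) Tip deflection of a cantilever with an end point load: δ = P·L^3 / (3·E·I). Convert P = 36 kN = 36000 N, E = 200 GPa = 2 × 10¹¹ Pa.
  δ = (36000 × 2.6^3) / (3 × (2 × 10¹¹) × (3.94 × 10⁻⁵)) = 0.02677 m = 26.77 mm
(b) Maximum bending moment at the fixed end: M = P·L = 36000 × 2.6 = 93600 N·m. Convert y_max = 70 mm = 0.07 m.
  σ = M·y_max / I = (93600 × 0.07) / (3.94 × 10⁻⁵) = 1.663 × 10⁸ Pa = 166.3 MPa
Final answer: (a) δ = 26.77 mm, (b) σ = 166.3 MPa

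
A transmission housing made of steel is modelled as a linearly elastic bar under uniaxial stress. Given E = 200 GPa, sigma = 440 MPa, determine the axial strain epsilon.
Model: a linearly elastic bar under uniaxial stress, so sigma = E·epsilon.
Solve for epsilon: epsilon = sigma / E.
Convert to SI units:
  E = 200 GPa = 2 × 10¹¹ Pa
  sigma = 440 MPa = 4.4 × 10⁸ Pa
Substitute:
  epsilon = (4.4 × 10⁸) / (2 × 10¹¹)
  epsilon = 0.0022
Final answer: epsilon = 0.0022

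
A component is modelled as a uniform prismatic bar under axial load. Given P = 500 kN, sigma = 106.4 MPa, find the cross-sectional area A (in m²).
Model: a uniform prismatic bar under axial load, so sigma = P / A.
Solve for A: A = P / sigma.
Convert to SI units:
  P = 500 kN = 500000 N
  sigma = 106.4 MPa = 1.064 × 10⁸ Pa
Substitute:
  A = 500000 / (1.064 × 10⁸)
  A = 0.004699 m²
Final answer: A = 0.004699 m²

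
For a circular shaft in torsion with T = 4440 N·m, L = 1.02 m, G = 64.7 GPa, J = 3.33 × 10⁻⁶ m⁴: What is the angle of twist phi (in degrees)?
Model: a circular shaft in torsion, so phi = (T·L) / (G·J).
Convert to SI units:
  G = 64.7 GPa = 6.47 × 10¹⁰ Pa
Substitute:
  phi = (4440 × 1.02) / ((6.47 × 10¹⁰) × (3.33 × 10⁻⁶))
  phi = 0.02102 rad
Convert to degrees: phi = 0.02102 × 180/π = 1.204°
Final answer: phi = 1.204°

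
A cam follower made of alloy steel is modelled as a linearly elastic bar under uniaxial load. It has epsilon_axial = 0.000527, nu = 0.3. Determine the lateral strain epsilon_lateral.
Model: a linearly elastic bar under uniaxial load, so epsilon_lateral = -nu·epsilon_axial.
Substitute:
  epsilon_lateral = -(0.3 × 0.000527)
  epsilon_lateral = -0.0001581
Final answer: epsilon_lateral = -0.0001581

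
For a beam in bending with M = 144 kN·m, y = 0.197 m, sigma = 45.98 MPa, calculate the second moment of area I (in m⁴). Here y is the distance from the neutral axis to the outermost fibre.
Model: a beam in bending, so sigma = (M·y) / I.
Solve for I: I = (M·y) / sigma.
Convert to SI units:
  M = 144 kN·m = 144000 N·m
  sigma = 45.98 MPa = 4.598 × 10⁷ Pa
Substitute:
  I = (144000 × 0.197) / (4.598 × 10⁷)
  I = 0.000617 m⁴
Final answer: I = 0.000617 m⁴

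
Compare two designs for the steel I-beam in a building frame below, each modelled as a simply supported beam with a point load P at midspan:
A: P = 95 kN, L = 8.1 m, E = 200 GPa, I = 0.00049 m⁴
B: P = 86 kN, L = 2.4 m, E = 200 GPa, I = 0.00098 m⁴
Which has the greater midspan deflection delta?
Model: a simply supported beam with a point load P at midspan, so delta = (P·L^3) / (48·E·I) (SI units).
  A: delta = (95000 × 8.1^3) / (48 × (2 × 10¹¹) × 0.00049) = 0.01073 m = 10.73 mm
  B: delta = (86000 × 2.4^3) / (48 × (2 × 10¹¹) × 0.00098) = 0.0001264 m = 0.1264 mm
10.73 mm > 0.1264 mm, so A is larger.
Final answer: A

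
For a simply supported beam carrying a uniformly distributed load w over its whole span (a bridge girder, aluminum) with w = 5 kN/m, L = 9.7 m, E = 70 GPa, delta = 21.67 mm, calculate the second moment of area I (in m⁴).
Model: a simply supported beam carrying a uniformly distributed load w over its whole span, so delta = (5·w·L^4) / (384·E·I).
Solve for I: I = (5·w·L^4) / (384·delta·E).
Convert to SI units:
  w = 5 kN/m = 5000 N/m
  E = 70 GPa = 7 × 10¹⁰ Pa
  delta = 21.67 mm = 0.02167 m
Substitute:
  I = (5 × 5000 × 9.7^4) / (384 × 0.02167 × (7 × 10¹⁰))
  I = 0.00038 m⁴
Final answer: I = 0.00038 m⁴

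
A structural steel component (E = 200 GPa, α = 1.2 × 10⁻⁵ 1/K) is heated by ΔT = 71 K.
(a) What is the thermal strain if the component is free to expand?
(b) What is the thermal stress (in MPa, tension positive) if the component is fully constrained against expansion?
(a) Free thermal strain ε_th = α·ΔT = (1.2 × 10⁻⁵) × 71 = 0.000852
(b) Fully constrained, the expansion is suppressed, so σ = -E·α·ΔT. Convert E = 200 GPa = 2 × 10¹¹ Pa.
  σ = -(2 × 10¹¹) × (1.2 × 10⁻⁵) × 71 = -1.704 × 10⁸ Pa = -170.4 MPa (compressive)
Final answer: (a) ε_th = 0.000852, (b) σ = -170.4 MPa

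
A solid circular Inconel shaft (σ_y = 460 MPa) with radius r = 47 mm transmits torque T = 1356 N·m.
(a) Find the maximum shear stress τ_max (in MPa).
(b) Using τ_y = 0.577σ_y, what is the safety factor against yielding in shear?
(a) For a solid circular shaft, τ_max = T·r/J with J = π·r^4/2, i.e. τ_max = 2·T / (π·r^3). Convert r = 47 mm = 0.047 m.
  τ_max = (2 × 1356) / (π × 0.047^3) = 8.315 × 10⁶ Pa = 8.315 MPa
(b) τ_y = 0.577 × 460 = 265.42 MPa
  SF = τ_y/τ_max = 265.42 / 8.315 = 31.92
Final answer: (a) τ_max = 8.315 MPa, (b) SF = 31.92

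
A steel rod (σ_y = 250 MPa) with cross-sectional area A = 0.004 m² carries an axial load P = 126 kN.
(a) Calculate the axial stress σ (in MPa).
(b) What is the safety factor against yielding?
(a) Axial stress σ = P/A. Convert P = 126 kN = 126000 N.
  σ = 126000 / 0.004 = 3.15 × 10⁷ Pa = 31.5 MPa
(b) Safety factor SF = σ_y/σ = 250 / 31.5 = 7.937
Final answer: (a) σ = 31.5 MPa, (b) SF = 7.937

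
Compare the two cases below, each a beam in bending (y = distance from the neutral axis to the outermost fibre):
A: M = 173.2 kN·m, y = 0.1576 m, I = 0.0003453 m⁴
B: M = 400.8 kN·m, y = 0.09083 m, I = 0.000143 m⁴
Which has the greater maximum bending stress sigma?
Model: a beam in bending (y = distance from the neutral axis to the outermost fibre), so sigma = (M·y) / I (SI units).
  A: sigma = (173200 × 0.1576) / 0.0003453 = 7.905 × 10⁷ Pa = 79.05 MPa
  B: sigma = (400800 × 0.09083) / 0.000143 = 2.546 × 10⁸ Pa = 254.6 MPa
254.6 MPa > 79.05 MPa, so B is larger.
Final answer: B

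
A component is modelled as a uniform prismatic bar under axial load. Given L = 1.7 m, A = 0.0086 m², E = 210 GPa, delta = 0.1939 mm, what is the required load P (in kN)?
Model: a uniform prismatic bar under axial load, so delta = (P·L) / (A·E).
Solve for P: P = (delta·A·E) / L.
Convert to SI units:
  E = 210 GPa = 2.1 × 10¹¹ Pa
  delta = 0.1939 mm = 0.0001939 m
Substitute:
  P = (0.0001939 × 0.0086 × (2.1 × 10¹¹)) / 1.7
  P = 206000 N
Convert: P = 206000 N = 206 kN
Final answer: P = 206 kN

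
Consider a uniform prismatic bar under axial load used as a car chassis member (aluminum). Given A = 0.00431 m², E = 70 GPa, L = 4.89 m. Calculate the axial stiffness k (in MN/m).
Model: a uniform prismatic bar under axial load, so k = (A·E) / L.
Convert to SI units:
  E = 70 GPa = 7 × 10¹⁰ Pa
Substitute:
  k = (0.00431 × (7 × 10¹⁰)) / 4.89
  k = 6.17 × 10⁷ N/m
Convert: k = 6.17 × 10⁷ N/m = 61.7 MN/m
Final answer: k = 61.7 MN/m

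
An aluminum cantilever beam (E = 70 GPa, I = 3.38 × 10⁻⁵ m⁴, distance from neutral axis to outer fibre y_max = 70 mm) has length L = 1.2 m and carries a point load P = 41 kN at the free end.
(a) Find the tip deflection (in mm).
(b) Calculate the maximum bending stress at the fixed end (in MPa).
(a) Tip deflection of a cantilever with an end point load: δ = P·L^3 / (3·E·I). Convert P = 41 kN = 41000 N, E = 70 GPa = 7 × 10¹⁰ Pa.
  δ = (41000 × 1.2^3) / (3 × (7 × 10¹⁰) × (3.38 × 10⁻⁵)) = 0.009981 m = 9.981 mm
(b) Maximum bending moment at the fixed end: M = P·L = 41000 × 1.2 = 49200 N·m. Convert y_max = 70 mm = 0.07 m.
  σ = M·y_max / I = (49200 × 0.07) / (3.38 × 10⁻⁵) = 1.019 × 10⁸ Pa = 101.9 MPa
Final answer: (a) δ = 9.981 mm, (b) σ = 101.9 MPa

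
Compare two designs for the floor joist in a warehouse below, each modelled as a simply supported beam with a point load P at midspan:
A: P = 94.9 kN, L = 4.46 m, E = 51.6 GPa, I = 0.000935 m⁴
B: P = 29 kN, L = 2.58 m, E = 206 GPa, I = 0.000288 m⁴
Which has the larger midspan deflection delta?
Model: a simply supported beam with a point load P at midspan, so delta = (P·L^3) / (48·E·I) (SI units).
  A: delta = (94900 × 4.46^3) / (48 × (5.16 × 10¹⁰) × 0.000935) = 0.003636 m = 3.636 mm
  B: delta = (29000 × 2.58^3) / (48 × (2.06 × 10¹¹) × 0.000288) = 0.0001749 m = 0.1749 mm
3.636 mm > 0.1749 mm, so A is larger.
Final answer: A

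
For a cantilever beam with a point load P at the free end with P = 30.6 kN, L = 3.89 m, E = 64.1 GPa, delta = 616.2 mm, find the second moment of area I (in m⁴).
Model: a cantilever beam with a point load P at the free end, so delta = (P·L^3) / (3·E·I).
Solve for I: I = (P·L^3) / (3·delta·E).
Convert to SI units:
  P = 30.6 kN = 30600 N
  E = 64.1 GPa = 6.41 × 10¹⁰ Pa
  delta = 616.2 mm = 0.6162 m
Substitute:
  I = (30600 × 3.89^3) / (3 × 0.6162 × (6.41 × 10¹⁰))
  I = 1.52 × 10⁻⁵ m⁴
Final answer: I = 1.52 × 10⁻⁵ m⁴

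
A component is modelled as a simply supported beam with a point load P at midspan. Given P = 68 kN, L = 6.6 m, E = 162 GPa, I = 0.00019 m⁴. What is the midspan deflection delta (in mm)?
Model: a simply supported beam with a point load P at midspan, so delta = (P·L^3) / (48·E·I).
Convert to SI units:
  P = 68 kN = 68000 N
  E = 162 GPa = 1.62 × 10¹¹ Pa
Substitute:
  delta = (68000 × 6.6^3) / (48 × (1.62 × 10¹¹) × 0.00019)
  delta = 0.01323 m
Convert: delta = 0.01323 m = 13.23 mm
Final answer: delta = 13.23 mm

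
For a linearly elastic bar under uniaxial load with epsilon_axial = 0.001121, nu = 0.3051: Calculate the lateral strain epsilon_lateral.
Model: a linearly elastic bar under uniaxial load, so epsilon_lateral = -nu·epsilon_axial.
Substitute:
  epsilon_lateral = -(0.3051 × 0.001121)
  epsilon_lateral = -0.000342
Final answer: epsilon_lateral = -0.000342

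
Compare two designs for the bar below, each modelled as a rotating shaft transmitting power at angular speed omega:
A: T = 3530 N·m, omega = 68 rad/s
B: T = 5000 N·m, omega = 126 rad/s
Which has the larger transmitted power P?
Model: a rotating shaft transmitting power at angular speed omega, so P = T·omega (SI units).
  A: P = 3530 × 68 = 240000 W = 240 kW
  B: P = 5000 × 126 = 630000 W = 630 kW
630 kW > 240 kW, so B is larger.
Final answer: B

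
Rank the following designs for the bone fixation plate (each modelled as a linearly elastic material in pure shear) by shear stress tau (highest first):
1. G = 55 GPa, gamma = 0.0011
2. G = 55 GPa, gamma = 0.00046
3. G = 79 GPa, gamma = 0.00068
Model: a linearly elastic material in pure shear, so tau = G·gamma (SI units).
  Case 1: tau = (5.5 × 10¹⁰) × 0.0011 = 6.05 × 10⁷ Pa = 60.5 MPa
  Case 2: tau = (5.5 × 10¹⁰) × 0.00046 = 2.53 × 10⁷ Pa = 25.3 MPa
  Case 3: tau = (7.9 × 10¹⁰) × 0.00068 = 5.372 × 10⁷ Pa = 53.72 MPa
Ordering: 60.5 MPa (case 1) > 53.72 MPa (case 3) > 25.3 MPa (case 2)
Final answer: 1, 3, 2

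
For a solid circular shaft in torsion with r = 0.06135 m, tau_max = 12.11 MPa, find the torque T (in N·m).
Model: a solid circular shaft in torsion, so tau_max = (2·T) / (π·r^3).
Solve for T: T = (π·tau_max·r^3) / 2.
Convert to SI units:
  tau_max = 12.11 MPa = 1.211 × 10⁷ Pa
Substitute:
  T = (π × (1.211 × 10⁷) × 0.06135^3) / 2
  T = 4392 N·m
Final answer: T = 4392 N·m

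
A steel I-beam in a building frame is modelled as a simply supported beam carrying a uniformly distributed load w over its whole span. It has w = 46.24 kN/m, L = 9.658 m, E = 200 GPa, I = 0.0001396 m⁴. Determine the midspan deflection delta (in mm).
Model: a simply supported beam carrying a uniformly distributed load w over its whole span, so delta = (5·w·L^4) / (384·E·I).
Convert to SI units:
  w = 46.24 kN/m = 46240 N/m
  E = 200 GPa = 2 × 10¹¹ Pa
Substitute:
  delta = (5 × 46240 × 9.658^4) / (384 × (2 × 10¹¹) × 0.0001396)
  delta = 0.1876 m
Convert: delta = 0.1876 m = 187.6 mm
Final answer: delta = 187.6 mm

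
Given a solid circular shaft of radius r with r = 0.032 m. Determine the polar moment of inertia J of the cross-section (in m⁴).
Model: a solid circular shaft of radius r, so J = (π·r^4) / 2.
Substitute:
  J = (π × 0.032^4) / 2
  J = 1.647 × 10⁻⁶ m⁴
Final answer: J = 1.647 × 10⁻⁶ m⁴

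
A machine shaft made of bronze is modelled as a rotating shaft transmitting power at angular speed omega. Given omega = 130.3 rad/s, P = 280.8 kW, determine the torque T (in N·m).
Model: a rotating shaft transmitting power at angular speed omega, so P = T·omega.
Solve for T: T = P / omega.
Convert to SI units:
  P = 280.8 kW = 280800 W
Substitute:
  T = 280800 / 130.3
  T = 2155 N·m
Final answer: T = 2155 N·m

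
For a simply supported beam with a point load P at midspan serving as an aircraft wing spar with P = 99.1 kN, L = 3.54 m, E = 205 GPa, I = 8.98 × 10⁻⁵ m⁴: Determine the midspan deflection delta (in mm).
Model: a simply supported beam with a point load P at midspan, so delta = (P·L^3) / (48·E·I).
Convert to SI units:
  P = 99.1 kN = 99100 N
  E = 205 GPa = 2.05 × 10¹¹ Pa
Substitute:
  delta = (99100 × 3.54^3) / (48 × (2.05 × 10¹¹) × (8.98 × 10⁻⁵))
  delta = 0.004975 m
Convert: delta = 0.004975 m = 4.975 mm
Final answer: delta = 4.975 mm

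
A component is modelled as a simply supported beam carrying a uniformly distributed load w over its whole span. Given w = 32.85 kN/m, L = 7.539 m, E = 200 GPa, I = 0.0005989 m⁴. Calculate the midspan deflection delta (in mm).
Model: a simply supported beam carrying a uniformly distributed load w over its whole span, so delta = (5·w·L^4) / (384·E·I).
Convert to SI units:
  w = 32.85 kN/m = 32850 N/m
  E = 200 GPa = 2 × 10¹¹ Pa
Substitute:
  delta = (5 × 32850 × 7.539^4) / (384 × (2 × 10¹¹) × 0.0005989)
  delta = 0.01154 m
Convert: delta = 0.01154 m = 11.54 mm
Final answer: delta = 11.54 mm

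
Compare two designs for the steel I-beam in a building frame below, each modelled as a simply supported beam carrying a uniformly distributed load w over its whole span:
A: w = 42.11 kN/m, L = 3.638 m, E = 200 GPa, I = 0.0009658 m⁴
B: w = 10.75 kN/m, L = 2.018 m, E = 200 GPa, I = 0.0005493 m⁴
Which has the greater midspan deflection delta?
Model: a simply supported beam carrying a uniformly distributed load w over its whole span, so delta = (5·w·L^4) / (384·E·I) (SI units).
  A: delta = (5 × 42110 × 3.638^4) / (384 × (2 × 10¹¹) × 0.0009658) = 0.0004972 m = 0.4972 mm
  B: delta = (5 × 10750 × 2.018^4) / (384 × (2 × 10¹¹) × 0.0005493) = 2.113 × 10⁻⁵ m = 0.02113 mm
0.4972 mm > 0.02113 mm, so A is larger.
Final answer: A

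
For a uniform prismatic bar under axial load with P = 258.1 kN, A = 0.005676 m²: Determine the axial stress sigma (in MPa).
Model: a uniform prismatic bar under axial load, so sigma = P / A.
Convert to SI units:
  P = 258.1 kN = 258100 N
Substitute:
  sigma = 258100 / 0.005676
  sigma = 4.547 × 10⁷ Pa
Convert: sigma = 4.547 × 10⁷ Pa = 45.47 MPa
Final answer: sigma = 45.47 MPa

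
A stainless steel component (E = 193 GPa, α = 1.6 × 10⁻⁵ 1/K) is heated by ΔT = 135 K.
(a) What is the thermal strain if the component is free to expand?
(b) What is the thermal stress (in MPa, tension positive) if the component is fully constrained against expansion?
(a) Free thermal strain ε_th = α·ΔT = (1.6 × 10⁻⁵) × 135 = 0.00216
(b) Fully constrained, the expansion is suppressed, so σ = -E·α·ΔT. Convert E = 193 GPa = 1.93 × 10¹¹ Pa.
  σ = -(1.93 × 10¹¹) × (1.6 × 10⁻⁵) × 135 = -4.169 × 10⁸ Pa = -416.9 MPa (compressive)
Final answer: (a) ε_th = 0.00216, (b) σ = -416.9 MPa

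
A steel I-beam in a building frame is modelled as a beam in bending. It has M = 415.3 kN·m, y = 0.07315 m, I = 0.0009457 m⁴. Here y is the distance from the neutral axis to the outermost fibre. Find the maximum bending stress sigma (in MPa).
Model: a beam in bending, so sigma = (M·y) / I.
Convert to SI units:
  M = 415.3 kN·m = 415300 N·m
Substitute:
  sigma = (415300 × 0.07315) / 0.0009457
  sigma = 3.212 × 10⁷ Pa
Convert: sigma = 3.212 × 10⁷ Pa = 32.12 MPa
Final answer: sigma = 32.12 MPa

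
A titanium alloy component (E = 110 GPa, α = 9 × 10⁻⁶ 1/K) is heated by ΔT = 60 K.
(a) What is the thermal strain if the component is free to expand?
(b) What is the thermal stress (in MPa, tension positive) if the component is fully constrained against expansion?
(a) Free thermal strain ε_th = α·ΔT = (9 × 10⁻⁶) × 60 = 0.00054
(b) Fully constrained, the expansion is suppressed, so σ = -E·α·ΔT. Convert E = 110 GPa = 1.1 × 10¹¹ Pa.
  σ = -(1.1 × 10¹¹) × (9 × 10⁻⁶) × 60 = -5.94 × 10⁷ Pa = -59.4 MPa (compressive)
Final answer: (a) ε_th = 0.00054, (b) σ = -59.4 MPa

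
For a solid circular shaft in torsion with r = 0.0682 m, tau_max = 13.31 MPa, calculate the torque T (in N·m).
Model: a solid circular shaft in torsion, so tau_max = (2·T) / (π·r^3).
Solve for T: T = (π·tau_max·r^3) / 2.
Convert to SI units:
  tau_max = 13.31 MPa = 1.331 × 10⁷ Pa
Substitute:
  T = (π × (1.331 × 10⁷) × 0.0682^3) / 2
  T = 6632 N·m
Final answer: T = 6632 N·m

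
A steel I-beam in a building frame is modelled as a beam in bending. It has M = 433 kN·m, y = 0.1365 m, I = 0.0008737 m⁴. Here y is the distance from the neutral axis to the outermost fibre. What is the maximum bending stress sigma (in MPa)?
Model: a beam in bending, so sigma = (M·y) / I.
Convert to SI units:
  M = 433 kN·m = 433000 N·m
Substitute:
  sigma = (433000 × 0.1365) / 0.0008737
  sigma = 6.765 × 10⁷ Pa
Convert: sigma = 6.765 × 10⁷ Pa = 67.65 MPa
Final answer: sigma = 67.65 MPa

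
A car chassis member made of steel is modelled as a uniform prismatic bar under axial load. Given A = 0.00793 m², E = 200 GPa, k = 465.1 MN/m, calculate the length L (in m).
Model: a uniform prismatic bar under axial load, so k = (A·E) / L.
Solve for L: L = (A·E) / k.
Convert to SI units:
  E = 200 GPa = 2 × 10¹¹ Pa
  k = 465.1 MN/m = 4.651 × 10⁸ N/m
Substitute:
  L = (0.00793 × (2 × 10¹¹)) / (4.651 × 10⁸)
  L = 3.41 m
Final answer: L = 3.41 m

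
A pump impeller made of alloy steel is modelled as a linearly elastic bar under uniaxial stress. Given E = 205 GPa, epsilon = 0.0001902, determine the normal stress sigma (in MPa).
Model: a linearly elastic bar under uniaxial stress, so epsilon = sigma / E.
Solve for sigma: sigma = epsilon·E.
Convert to SI units:
  E = 205 GPa = 2.05 × 10¹¹ Pa
Substitute:
  sigma = 0.0001902 × (2.05 × 10¹¹)
  sigma = 3.899 × 10⁷ Pa
Convert: sigma = 3.899 × 10⁷ Pa = 38.99 MPa
Final answer: sigma = 38.99 MPa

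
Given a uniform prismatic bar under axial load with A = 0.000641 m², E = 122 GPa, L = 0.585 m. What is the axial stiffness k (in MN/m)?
Model: a uniform prismatic bar under axial load, so k = (A·E) / L.
Convert to SI units:
  E = 122 GPa = 1.22 × 10¹¹ Pa
Substitute:
  k = (0.000641 × (1.22 × 10¹¹)) / 0.585
  k = 1.337 × 10⁸ N/m
Convert: k = 1.337 × 10⁸ N/m = 133.7 MN/m
Final answer: k = 133.7 MN/m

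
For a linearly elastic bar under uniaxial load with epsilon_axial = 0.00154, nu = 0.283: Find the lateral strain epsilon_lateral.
Model: a linearly elastic bar under uniaxial load, so epsilon_lateral = -nu·epsilon_axial.
Substitute:
  epsilon_lateral = -(0.283 × 0.00154)
  epsilon_lateral = -0.0004358
Final answer: epsilon_lateral = -0.0004358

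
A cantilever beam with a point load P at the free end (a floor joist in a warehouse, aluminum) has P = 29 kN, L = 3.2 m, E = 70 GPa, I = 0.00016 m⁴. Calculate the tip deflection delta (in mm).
Model: a cantilever beam with a point load P at the free end, so delta = (P·L^3) / (3·E·I).
Convert to SI units:
  P = 29 kN = 29000 N
  E = 70 GPa = 7 × 10¹⁰ Pa
Substitute:
  delta = (29000 × 3.2^3) / (3 × (7 × 10¹⁰) × 0.00016)
  delta = 0.02828 m
Convert: delta = 0.02828 m = 28.28 mm
Final answer: delta = 28.28 mm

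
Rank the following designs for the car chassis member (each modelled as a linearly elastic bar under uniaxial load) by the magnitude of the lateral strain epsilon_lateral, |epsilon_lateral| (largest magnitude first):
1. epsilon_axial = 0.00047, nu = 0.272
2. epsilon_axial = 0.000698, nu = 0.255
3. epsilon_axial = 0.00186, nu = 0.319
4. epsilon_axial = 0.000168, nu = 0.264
Model: a linearly elastic bar under uniaxial load, so epsilon_lateral = -nu·epsilon_axial (SI units).
  Case 1: epsilon_lateral = -(0.272 × 0.00047) = -0.0001278
  Case 2: epsilon_lateral = -(0.255 × 0.000698) = -0.000178
  Case 3: epsilon_lateral = -(0.319 × 0.00186) = -0.0005933
  Case 4: epsilon_lateral = -(0.264 × 0.000168) = -4.435 × 10⁻⁵
Ordering by |epsilon_lateral|: 0.0005933 (case 3) > 0.000178 (case 2) > 0.0001278 (case 1) > 4.435 × 10⁻⁵ (case 4)
Final answer: 3, 2, 1, 4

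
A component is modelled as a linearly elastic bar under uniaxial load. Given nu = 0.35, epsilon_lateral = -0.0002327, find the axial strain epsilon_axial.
Model: a linearly elastic bar under uniaxial load, so epsilon_lateral = -nu·epsilon_axial.
Solve for epsilon_axial: epsilon_axial = -epsilon_lateral / nu.
Substitute:
  epsilon_axial = -(-0.0002327) / 0.35
  epsilon_axial = 0.0006649
Final answer: epsilon_axial = 0.0006649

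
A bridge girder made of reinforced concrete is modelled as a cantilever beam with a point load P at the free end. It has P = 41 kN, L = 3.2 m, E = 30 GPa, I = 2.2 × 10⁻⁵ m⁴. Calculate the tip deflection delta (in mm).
Model: a cantilever beam with a point load P at the free end, so delta = (P·L^3) / (3·E·I).
Convert to SI units:
  P = 41 kN = 41000 N
  E = 30 GPa = 3 × 10¹⁰ Pa
Substitute:
  delta = (41000 × 3.2^3) / (3 × (3 × 10¹⁰) × (2.2 × 10⁻⁵))
  delta = 0.6785 m
Convert: delta = 0.6785 m = 678.5 mm
Final answer: delta = 678.5 mm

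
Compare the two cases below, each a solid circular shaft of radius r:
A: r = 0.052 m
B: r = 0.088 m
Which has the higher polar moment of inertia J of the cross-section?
Model: a solid circular shaft of radius r, so J = (π·r^4) / 2 (SI units).
  A: J = (π × 0.052^4) / 2 = 1.149 × 10⁻⁵ m⁴
  B: J = (π × 0.088^4) / 2 = 9.42 × 10⁻⁵ m⁴
9.42 × 10⁻⁵ m⁴ > 1.149 × 10⁻⁵ m⁴, so B is larger.
Final answer: B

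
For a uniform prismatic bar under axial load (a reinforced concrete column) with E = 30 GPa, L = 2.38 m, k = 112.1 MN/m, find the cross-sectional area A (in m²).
Model: a uniform prismatic bar under axial load, so k = (A·E) / L.
Solve for A: A = (k·L) / E.
Convert to SI units:
  E = 30 GPa = 3 × 10¹⁰ Pa
  k = 112.1 MN/m = 1.121 × 10⁸ N/m
Substitute:
  A = ((1.121 × 10⁸) × 2.38) / (3 × 10¹⁰)
  A = 0.008893 m²
Final answer: A = 0.008893 m²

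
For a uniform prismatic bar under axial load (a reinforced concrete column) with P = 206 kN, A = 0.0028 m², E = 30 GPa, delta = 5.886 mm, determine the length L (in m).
Model: a uniform prismatic bar under axial load, so delta = (P·L) / (A·E).
Solve for L: L = (delta·A·E) / P.
Convert to SI units:
  P = 206 kN = 206000 N
  E = 30 GPa = 3 × 10¹⁰ Pa
  delta = 5.886 mm = 0.005886 m
Substitute:
  L = (0.005886 × 0.0028 × (3 × 10¹⁰)) / 206000
  L = 2.4 m
Final answer: L = 2.4 m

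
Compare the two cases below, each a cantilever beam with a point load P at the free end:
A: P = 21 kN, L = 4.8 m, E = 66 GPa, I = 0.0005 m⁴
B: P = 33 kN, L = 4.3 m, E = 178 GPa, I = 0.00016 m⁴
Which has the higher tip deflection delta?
Model: a cantilever beam with a point load P at the free end, so delta = (P·L^3) / (3·E·I) (SI units).
  A: delta = (21000 × 4.8^3) / (3 × (6.6 × 10¹⁰) × 0.0005) = 0.02346 m = 23.46 mm
  B: delta = (33000 × 4.3^3) / (3 × (1.78 × 10¹¹) × 0.00016) = 0.03071 m = 30.71 mm
30.71 mm > 23.46 mm, so B is larger.
Final answer: B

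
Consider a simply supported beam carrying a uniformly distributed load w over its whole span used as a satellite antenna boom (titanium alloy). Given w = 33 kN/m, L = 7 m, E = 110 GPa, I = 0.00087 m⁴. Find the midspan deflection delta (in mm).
Model: a simply supported beam carrying a uniformly distributed load w over its whole span, so delta = (5·w·L^4) / (384·E·I).
Convert to SI units:
  w = 33 kN/m = 33000 N/m
  E = 110 GPa = 1.1 × 10¹¹ Pa
Substitute:
  delta = (5 × 33000 × 7^4) / (384 × (1.1 × 10¹¹) × 0.00087)
  delta = 0.01078 m
Convert: delta = 0.01078 m = 10.78 mm
Final answer: delta = 10.78 mm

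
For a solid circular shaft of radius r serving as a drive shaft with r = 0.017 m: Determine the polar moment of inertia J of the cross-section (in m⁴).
Model: a solid circular shaft of radius r, so J = (π·r^4) / 2.
Substitute:
  J = (π × 0.017^4) / 2
  J = 1.312 × 10⁻⁷ m⁴
Final answer: J = 1.312 × 10⁻⁷ m⁴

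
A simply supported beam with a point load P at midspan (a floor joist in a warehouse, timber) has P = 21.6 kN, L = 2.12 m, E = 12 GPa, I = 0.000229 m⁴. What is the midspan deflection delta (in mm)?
Model: a simply supported beam with a point load P at midspan, so delta = (P·L^3) / (48·E·I).
Convert to SI units:
  P = 21.6 kN = 21600 N
  E = 12 GPa = 1.2 × 10¹⁰ Pa
Substitute:
  delta = (21600 × 2.12^3) / (48 × (1.2 × 10¹⁰) × 0.000229)
  delta = 0.00156 m
Convert: delta = 0.00156 m = 1.56 mm
Final answer: delta = 1.56 mm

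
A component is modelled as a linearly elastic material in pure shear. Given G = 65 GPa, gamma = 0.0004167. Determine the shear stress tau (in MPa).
Model: a linearly elastic material in pure shear, so tau = G·gamma.
Convert to SI units:
  G = 65 GPa = 6.5 × 10¹⁰ Pa
Substitute:
  tau = (6.5 × 10¹⁰) × 0.0004167
  tau = 2.709 × 10⁷ Pa
Convert: tau = 2.709 × 10⁷ Pa = 27.09 MPa
Final answer: tau = 27.09 MPa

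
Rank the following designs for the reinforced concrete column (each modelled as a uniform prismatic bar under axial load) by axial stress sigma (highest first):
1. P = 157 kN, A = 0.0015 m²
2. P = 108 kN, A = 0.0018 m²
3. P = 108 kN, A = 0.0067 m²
Model: a uniform prismatic bar under axial load, so sigma = P / A (SI units).
  Case 1: sigma = 157000 / 0.0015 = 1.047 × 10⁸ Pa = 104.7 MPa
  Case 2: sigma = 108000 / 0.0018 = 6 × 10⁷ Pa = 60 MPa
  Case 3: sigma = 108000 / 0.0067 = 1.612 × 10⁷ Pa = 16.12 MPa
Ordering: 104.7 MPa (case 1) > 60 MPa (case 2) > 16.12 MPa (case 3)
Final answer: 1, 2, 3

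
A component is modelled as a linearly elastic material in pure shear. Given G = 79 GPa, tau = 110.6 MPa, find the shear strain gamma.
Model: a linearly elastic material in pure shear, so tau = G·gamma.
Solve for gamma: gamma = tau / G.
Convert to SI units:
  G = 79 GPa = 7.9 × 10¹⁰ Pa
  tau = 110.6 MPa = 1.106 × 10⁸ Pa
Substitute:
  gamma = (1.106 × 10⁸) / (7.9 × 10¹⁰)
  gamma = 0.0014
Final answer: gamma = 0.0014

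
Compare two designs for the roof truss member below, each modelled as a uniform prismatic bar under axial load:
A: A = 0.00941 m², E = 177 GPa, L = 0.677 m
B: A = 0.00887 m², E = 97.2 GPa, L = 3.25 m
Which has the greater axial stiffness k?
Model: a uniform prismatic bar under axial load, so k = (A·E) / L (SI units).
  A: k = (0.00941 × (1.77 × 10¹¹)) / 0.677 = 2.46 × 10⁹ N/m = 2460 MN/m
  B: k = (0.00887 × (9.72 × 10¹⁰)) / 3.25 = 2.653 × 10⁸ N/m = 265.3 MN/m
2460 MN/m > 265.3 MN/m, so A is larger.
Final answer: A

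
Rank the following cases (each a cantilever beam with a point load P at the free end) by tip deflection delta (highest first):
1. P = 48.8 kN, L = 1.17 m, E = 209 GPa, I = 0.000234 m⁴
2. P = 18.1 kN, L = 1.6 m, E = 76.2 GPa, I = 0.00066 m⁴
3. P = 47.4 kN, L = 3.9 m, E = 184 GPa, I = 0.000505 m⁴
Model: a cantilever beam with a point load P at the free end, so delta = (P·L^3) / (3·E·I) (SI units).
  Case 1: delta = (48800 × 1.17^3) / (3 × (2.09 × 10¹¹) × 0.000234) = 0.0005327 m = 0.5327 mm
  Case 2: delta = (18100 × 1.6^3) / (3 × (7.62 × 10¹⁰) × 0.00066) = 0.0004914 m = 0.4914 mm
  Case 3: delta = (47400 × 3.9^3) / (3 × (1.84 × 10¹¹) × 0.000505) = 0.01009 m = 10.09 mm
Ordering: 10.09 mm (case 3) > 0.5327 mm (case 1) > 0.4914 mm (case 2)
Final answer: 3, 1, 2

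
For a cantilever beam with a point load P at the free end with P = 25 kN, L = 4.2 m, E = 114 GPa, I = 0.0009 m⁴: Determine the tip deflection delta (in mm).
Model: a cantilever beam with a point load P at the free end, so delta = (P·L^3) / (3·E·I).
Convert to SI units:
  P = 25 kN = 25000 N
  E = 114 GPa = 1.14 × 10¹¹ Pa
Substitute:
  delta = (25000 × 4.2^3) / (3 × (1.14 × 10¹¹) × 0.0009)
  delta = 0.006018 m
Convert: delta = 0.006018 m = 6.018 mm
Final answer: delta = 6.018 mm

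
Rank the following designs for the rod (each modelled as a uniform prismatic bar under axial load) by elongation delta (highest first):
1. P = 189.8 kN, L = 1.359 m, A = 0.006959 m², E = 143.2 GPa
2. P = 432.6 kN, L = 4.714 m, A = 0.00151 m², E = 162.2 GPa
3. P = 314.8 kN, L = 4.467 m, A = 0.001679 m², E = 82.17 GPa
Model: a uniform prismatic bar under axial load, so delta = (P·L) / (A·E) (SI units).
  Case 1: delta = (189800 × 1.359) / (0.006959 × (1.432 × 10¹¹)) = 0.0002588 m = 0.2588 mm
  Case 2: delta = (432600 × 4.714) / (0.00151 × (1.622 × 10¹¹)) = 0.008326 m = 8.326 mm
  Case 3: delta = (314800 × 4.467) / (0.001679 × (8.217 × 10¹⁰)) = 0.01019 m = 10.19 mm
Ordering: 10.19 mm (case 3) > 8.326 mm (case 2) > 0.2588 mm (case 1)
Final answer: 3, 2, 1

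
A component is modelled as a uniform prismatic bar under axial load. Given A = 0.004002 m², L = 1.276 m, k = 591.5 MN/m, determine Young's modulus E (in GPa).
Model: a uniform prismatic bar under axial load, so k = (A·E) / L.
Solve for E: E = (k·L) / A.
Convert to SI units:
  k = 591.5 MN/m = 5.915 × 10⁸ N/m
Substitute:
  E = ((5.915 × 10⁸) × 1.276) / 0.004002
  E = 1.886 × 10¹¹ Pa
Convert: E = 1.886 × 10¹¹ Pa = 188.6 GPa
Final answer: E = 188.6 GPa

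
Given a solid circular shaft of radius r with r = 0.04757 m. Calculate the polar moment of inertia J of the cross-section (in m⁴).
Model: a solid circular shaft of radius r, so J = (π·r^4) / 2.
Substitute:
  J = (π × 0.04757^4) / 2
  J = 8.044 × 10⁻⁶ m⁴
Final answer: J = 8.044 × 10⁻⁶ m⁴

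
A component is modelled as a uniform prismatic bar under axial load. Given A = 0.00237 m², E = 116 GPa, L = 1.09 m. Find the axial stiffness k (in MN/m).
Model: a uniform prismatic bar under axial load, so k = (A·E) / L.
Convert to SI units:
  E = 116 GPa = 1.16 × 10¹¹ Pa
Substitute:
  k = (0.00237 × (1.16 × 10¹¹)) / 1.09
  k = 2.522 × 10⁸ N/m
Convert: k = 2.522 × 10⁸ N/m = 252.2 MN/m
Final answer: k = 252.2 MN/m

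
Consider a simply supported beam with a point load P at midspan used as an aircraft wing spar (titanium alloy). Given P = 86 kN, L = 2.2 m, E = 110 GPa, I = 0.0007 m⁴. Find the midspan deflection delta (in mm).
Model: a simply supported beam with a point load P at midspan, so delta = (P·L^3) / (48·E·I).
Convert to SI units:
  P = 86 kN = 86000 N
  E = 110 GPa = 1.1 × 10¹¹ Pa
Substitute:
  delta = (86000 × 2.2^3) / (48 × (1.1 × 10¹¹) × 0.0007)
  delta = 0.0002478 m
Convert: delta = 0.0002478 m = 0.2478 mm
Final answer: delta = 0.2478 mm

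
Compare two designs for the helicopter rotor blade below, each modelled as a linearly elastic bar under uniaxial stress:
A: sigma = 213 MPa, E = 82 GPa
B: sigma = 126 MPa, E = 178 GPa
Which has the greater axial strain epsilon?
Model: a linearly elastic bar under uniaxial stress, so epsilon = sigma / E (SI units).
  A: epsilon = (2.13 × 10⁸) / (8.2 × 10¹⁰) = 0.002598
  B: epsilon = (1.26 × 10⁸) / (1.78 × 10¹¹) = 0.0007079
0.002598 > 0.0007079, so A is larger.
Final answer: A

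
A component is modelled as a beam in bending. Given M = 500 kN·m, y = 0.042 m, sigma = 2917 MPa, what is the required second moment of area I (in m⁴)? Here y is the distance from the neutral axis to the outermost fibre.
Model: a beam in bending, so sigma = (M·y) / I.
Solve for I: I = (M·y) / sigma.
Convert to SI units:
  M = 500 kN·m = 500000 N·m
  sigma = 2917 MPa = 2.917 × 10⁹ Pa
Substitute:
  I = (500000 × 0.042) / (2.917 × 10⁹)
  I = 7.199 × 10⁻⁶ m⁴
Final answer: I = 7.199 × 10⁻⁶ m⁴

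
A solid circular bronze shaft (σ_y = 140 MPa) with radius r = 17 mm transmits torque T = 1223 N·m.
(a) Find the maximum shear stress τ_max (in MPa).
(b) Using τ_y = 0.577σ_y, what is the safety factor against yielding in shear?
(a) For a solid circular shaft, τ_max = T·r/J with J = π·r^4/2, i.e. τ_max = 2·T / (π·r^3). Convert r = 17 mm = 0.017 m.
  τ_max = (2 × 1223) / (π × 0.017^3) = 1.585 × 10⁸ Pa = 158.5 MPa
(b) τ_y = 0.577 × 140 = 80.78 MPa
  SF = τ_y/τ_max = 80.78 / 158.5 = 0.5097
Final answer: (a) τ_max = 158.5 MPa, (b) SF = 0.5097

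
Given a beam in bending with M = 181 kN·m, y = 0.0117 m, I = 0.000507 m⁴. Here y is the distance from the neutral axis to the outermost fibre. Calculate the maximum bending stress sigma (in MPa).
Model: a beam in bending, so sigma = (M·y) / I.
Convert to SI units:
  M = 181 kN·m = 181000 N·m
Substitute:
  sigma = (181000 × 0.0117) / 0.000507
  sigma = 4.177 × 10⁶ Pa
Convert: sigma = 4.177 × 10⁶ Pa = 4.177 MPa
Final answer: sigma = 4.177 MPa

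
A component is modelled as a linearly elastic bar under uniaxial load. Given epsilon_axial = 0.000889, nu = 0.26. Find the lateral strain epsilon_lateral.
Model: a linearly elastic bar under uniaxial load, so epsilon_lateral = -nu·epsilon_axial.
Substitute:
  epsilon_lateral = -(0.26 × 0.000889)
  epsilon_lateral = -0.0002311
Final answer: epsilon_lateral = -0.0002311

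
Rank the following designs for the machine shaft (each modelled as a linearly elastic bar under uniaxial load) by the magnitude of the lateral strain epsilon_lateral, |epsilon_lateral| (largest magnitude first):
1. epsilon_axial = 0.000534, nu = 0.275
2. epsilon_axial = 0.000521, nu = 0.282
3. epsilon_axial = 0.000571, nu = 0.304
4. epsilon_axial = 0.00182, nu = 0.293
Model: a linearly elastic bar under uniaxial load, so epsilon_lateral = -nu·epsilon_axial (SI units).
  Case 1: epsilon_lateral = -(0.275 × 0.000534) = -0.0001468
  Case 2: epsilon_lateral = -(0.282 × 0.000521) = -0.0001469
  Case 3: epsilon_lateral = -(0.304 × 0.000571) = -0.0001736
  Case 4: epsilon_lateral = -(0.293 × 0.00182) = -0.0005333
Ordering by |epsilon_lateral|: 0.0005333 (case 4) > 0.0001736 (case 3) > 0.0001469 (case 2) > 0.0001468 (case 1)
Final answer: 4, 3, 2, 1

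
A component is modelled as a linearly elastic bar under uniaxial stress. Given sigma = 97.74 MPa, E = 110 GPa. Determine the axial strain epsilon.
Model: a linearly elastic bar under uniaxial stress, so epsilon = sigma / E.
Convert to SI units:
  sigma = 97.74 MPa = 9.774 × 10⁷ Pa
  E = 110 GPa = 1.1 × 10¹¹ Pa
Substitute:
  epsilon = (9.774 × 10⁷) / (1.1 × 10¹¹)
  epsilon = 0.0008885
Final answer: epsilon = 0.0008885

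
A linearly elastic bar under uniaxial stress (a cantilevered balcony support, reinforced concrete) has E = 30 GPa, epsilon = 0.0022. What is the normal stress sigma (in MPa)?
Model: a linearly elastic bar under uniaxial stress, so sigma = E·epsilon.
Convert to SI units:
  E = 30 GPa = 3 × 10¹⁰ Pa
Substitute:
  sigma = (3 × 10¹⁰) × 0.0022
  sigma = 6.6 × 10⁷ Pa
Convert: sigma = 6.6 × 10⁷ Pa = 66 MPa
Final answer: sigma = 66 MPa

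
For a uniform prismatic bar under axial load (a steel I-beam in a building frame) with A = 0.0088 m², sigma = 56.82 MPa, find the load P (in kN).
Model: a uniform prismatic bar under axial load, so sigma = P / A.
Solve for P: P = sigma·A.
Convert to SI units:
  sigma = 56.82 MPa = 5.682 × 10⁷ Pa
Substitute:
  P = (5.682 × 10⁷) × 0.0088
  P = 500000 N
Convert: P = 500000 N = 500 kN
Final answer: P = 500 kN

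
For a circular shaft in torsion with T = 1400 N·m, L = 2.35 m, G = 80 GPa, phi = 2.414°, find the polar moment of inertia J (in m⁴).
Model: a circular shaft in torsion, so phi = (T·L) / (G·J).
Solve for J: J = (T·L) / (phi·G).
Convert to SI units:
  G = 80 GPa = 8 × 10¹⁰ Pa
  phi = 2.414° = 0.04213 rad
Substitute:
  J = (1400 × 2.35) / (0.04213 × (8 × 10¹⁰))
  J = 9.761 × 10⁻⁷ m⁴
Final answer: J = 9.761 × 10⁻⁷ m⁴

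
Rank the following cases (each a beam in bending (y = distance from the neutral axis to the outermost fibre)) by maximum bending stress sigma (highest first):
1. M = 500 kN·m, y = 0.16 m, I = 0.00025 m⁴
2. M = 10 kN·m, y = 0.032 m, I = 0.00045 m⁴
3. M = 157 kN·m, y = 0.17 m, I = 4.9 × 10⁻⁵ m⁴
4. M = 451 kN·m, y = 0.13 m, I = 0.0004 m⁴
Model: a beam in bending (y = distance from the neutral axis to the outermost fibre), so sigma = (M·y) / I (SI units).
  Case 1: sigma = (500000 × 0.16) / 0.00025 = 3.2 × 10⁸ Pa = 320 MPa
  Case 2: sigma = (10000 × 0.032) / 0.00045 = 711100 Pa = 0.7111 MPa
  Case 3: sigma = (157000 × 0.17) / (4.9 × 10⁻⁵) = 5.447 × 10⁸ Pa = 544.7 MPa
  Case 4: sigma = (451000 × 0.13) / 0.0004 = 1.466 × 10⁸ Pa = 146.6 MPa
Ordering: 544.7 MPa (case 3) > 320 MPa (case 1) > 146.6 MPa (case 4) > 0.7111 MPa (case 2)
Final answer: 3, 1, 4, 2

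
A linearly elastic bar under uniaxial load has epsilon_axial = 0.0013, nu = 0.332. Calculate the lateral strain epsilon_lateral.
Model: a linearly elastic bar under uniaxial load, so epsilon_lateral = -nu·epsilon_axial.
Substitute:
  epsilon_lateral = -(0.332 × 0.0013)
  epsilon_lateral = -0.0004316
Final answer: epsilon_lateral = -0.0004316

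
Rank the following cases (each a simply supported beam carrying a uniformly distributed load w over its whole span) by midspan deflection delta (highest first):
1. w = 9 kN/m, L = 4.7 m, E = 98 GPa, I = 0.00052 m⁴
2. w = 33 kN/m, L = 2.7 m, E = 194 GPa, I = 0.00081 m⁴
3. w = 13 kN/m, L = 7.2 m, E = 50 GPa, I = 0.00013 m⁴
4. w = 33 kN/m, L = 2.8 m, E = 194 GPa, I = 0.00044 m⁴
Model: a simply supported beam carrying a uniformly distributed load w over its whole span, so delta = (5·w·L^4) / (384·E·I) (SI units).
  Case 1: delta = (5 × 9000 × 4.7^4) / (384 × (9.8 × 10¹⁰) × 0.00052) = 0.001122 m = 1.122 mm
  Case 2: delta = (5 × 33000 × 2.7^4) / (384 × (1.94 × 10¹¹) × 0.00081) = 0.0001453 m = 0.1453 mm
  Case 3: delta = (5 × 13000 × 7.2^4) / (384 × (5 × 10¹⁰) × 0.00013) = 0.06998 m = 69.98 mm
  Case 4: delta = (5 × 33000 × 2.8^4) / (384 × (1.94 × 10¹¹) × 0.00044) = 0.0003094 m = 0.3094 mm
Ordering: 69.98 mm (case 3) > 1.122 mm (case 1) > 0.3094 mm (case 4) > 0.1453 mm (case 2)
Final answer: 3, 1, 4, 2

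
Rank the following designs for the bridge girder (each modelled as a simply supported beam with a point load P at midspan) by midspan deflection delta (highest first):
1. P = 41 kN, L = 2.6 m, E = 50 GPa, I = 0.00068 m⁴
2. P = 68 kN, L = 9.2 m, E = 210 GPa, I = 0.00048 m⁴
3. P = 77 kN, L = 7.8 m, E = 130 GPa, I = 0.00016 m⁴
Model: a simply supported beam with a point load P at midspan, so delta = (P·L^3) / (48·E·I) (SI units).
  Case 1: delta = (41000 × 2.6^3) / (48 × (5 × 10¹⁰) × 0.00068) = 0.0004416 m = 0.4416 mm
  Case 2: delta = (68000 × 9.2^3) / (48 × (2.1 × 10¹¹) × 0.00048) = 0.01094 m = 10.94 mm
  Case 3: delta = (77000 × 7.8^3) / (48 × (1.3 × 10¹¹) × 0.00016) = 0.0366 m = 36.6 mm
Ordering: 36.6 mm (case 3) > 10.94 mm (case 2) > 0.4416 mm (case 1)
Final answer: 3, 2, 1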